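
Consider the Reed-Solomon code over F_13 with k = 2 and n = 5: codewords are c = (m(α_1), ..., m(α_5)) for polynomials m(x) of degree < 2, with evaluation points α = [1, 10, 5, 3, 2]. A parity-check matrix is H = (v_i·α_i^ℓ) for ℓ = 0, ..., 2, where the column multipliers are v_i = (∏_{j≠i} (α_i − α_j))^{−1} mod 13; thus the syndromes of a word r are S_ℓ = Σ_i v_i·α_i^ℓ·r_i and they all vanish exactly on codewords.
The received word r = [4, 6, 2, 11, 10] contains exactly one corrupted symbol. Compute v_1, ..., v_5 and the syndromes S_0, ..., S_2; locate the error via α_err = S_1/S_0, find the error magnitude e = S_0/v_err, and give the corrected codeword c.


S = (4, 12, 10), error at position 4, error magnitude e = 8, c = [4, 6, 2, 3, 10].

Step 1: column multipliers v_i = (∏_{j≠i}(α_i − α_j))^{−1} mod 13.
  i = 1 (α = 1): (1−10)(1−5)(1−3)(1−2) = (−9)·(−4)·(−2)·(−1) = 72 ≡ 7, so v_1 = 7^{−1} = 2 (mod 13).
  i = 2 (α = 10): (10−1)(10−5)(10−3)(10−2) = 9·5·7·8 = 2520 ≡ 11, so v_2 = 11^{−1} = 6 (mod 13).
  i = 3 (α = 5): (5−1)(5−10)(5−3)(5−2) = 4·(−5)·2·3 = −120 ≡ 10, so v_3 = 10^{−1} = 4 (mod 13).
  i = 4 (α = 3): (3−1)(3−10)(3−5)(3−2) = 2·(−7)·(−2)·1 = 28 ≡ 2, so v_4 = 2^{−1} = 7 (mod 13).
  i = 5 (α = 2): (2−1)(2−10)(2−5)(2−3) = 1·(−8)·(−3)·(−1) = −24 ≡ 2, so v_5 = 2^{−1} = 7 (mod 13).
  v = [2, 6, 4, 7, 7].
Step 2: syndromes of r = [4, 6, 2, 11, 10] (all sums mod 13).
  S_0 = Σ v_i r_i = 2·4 + 6·6 + 4·2 + 7·11 + 7·10 = 199 ≡ 4.
  S_1 = Σ v_i α_i r_i = 2·1·4 + 6·10·6 + 4·5·2 + 7·3·11 + 7·2·10 = 779 ≡ 12.
  α_i^2 mod 13 = [1, 9, 12, 9, 4].
  S_2 = Σ v_i α_i^2 r_i = 2·1·4 + 6·9·6 + 4·12·2 + 7·9·11 + 7·4·10 = 1401 ≡ 10.
  S = (4, 12, 10) ≠ 0, so r is not a codeword (an error is present).
Step 3: locate the error. For a single error e at position i, S_ℓ = v_i·e·α_i^ℓ, so α_err = S_1/S_0.
  S_0^{−1} = 4^{−1} = 10 (mod 13), so α_err = 12·10 = 120 ≡ 3 = α_4. Error position i = 4.
  Consistency check: S_2/S_1 = 10·12 = 120 ≡ 3 = α_err ✓ (single-error assumption holds).
Step 4: error magnitude e = S_0/v_4 = S_0·∏_{j≠4}(α_4 − α_j) = 4·2 = 8 ≡ 8 (mod 13).
Step 5: correct position 4: c_4 = r_4 − e = 11 − 8 ≡ 3 (mod 13). Hence c = [4, 6, 2, 3, 10].
  Check: interpolating c through the α_i gives m(x) = 11 + 6·x (degree < 2) with m(α_i) = c_i for every i, so c is indeed a codeword.


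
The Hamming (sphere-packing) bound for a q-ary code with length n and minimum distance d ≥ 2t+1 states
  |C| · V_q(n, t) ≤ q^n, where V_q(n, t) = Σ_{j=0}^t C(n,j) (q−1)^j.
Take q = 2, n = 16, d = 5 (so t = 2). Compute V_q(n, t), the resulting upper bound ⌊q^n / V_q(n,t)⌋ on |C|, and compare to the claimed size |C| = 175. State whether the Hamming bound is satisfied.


V_q(n, t) = 137, q^n = 65536, Hamming bound = 478, |C| = 175 ≤ bound (satisfied).

Step 1: Compute V_q(n, t) = Σ_{j=0}^2 C(n, j) (q−1)^j.
  j = 0: C(16,0)·(1)^0 = 1·1 = 1.
  j = 1: C(16,1)·(1)^1 = 16·1 = 16.
  j = 2: C(16,2)·(1)^2 = 120·1 = 120.
  V_q(n, t) = 1 + 16 + 120 = 137.
Step 2: q^n = 2^16 = 65536.
Step 3: Hamming bound ⌊q^n / V_q(n,t)⌋ = ⌊65536/137⌋ = 478.
Step 4: Compare |C| = 175 to 478: satisfied.
The claimed |C| lies below the Hamming bound.


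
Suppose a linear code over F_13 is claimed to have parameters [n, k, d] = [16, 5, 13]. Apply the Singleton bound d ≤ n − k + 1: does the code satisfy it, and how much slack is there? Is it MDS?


Singleton RHS = n − k + 1 = 12, slack = -1, bound violated (no such code; not MDS).

Singleton bound: d ≤ n − k + 1.
Here n = 16, k = 5, so n − k + 1 = 12.
Given d = 13, check d ≤ 12: NO.
Slack = (n − k + 1) − d = -1.
The slack is negative: d = 13 exceeds n − k + 1 = 12 by 1, so the Singleton bound is violated and no linear [16, 5, 13]_13 code can exist. In particular it is not MDS (MDS requires d = n − k + 1 exactly).
Description: the claimed parameters are [16, 5, 13]_13; such a code would be impossible (violates the Singleton bound).


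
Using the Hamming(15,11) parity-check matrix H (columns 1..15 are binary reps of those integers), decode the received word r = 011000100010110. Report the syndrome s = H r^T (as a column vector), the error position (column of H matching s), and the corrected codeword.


s = (1, 1, 1, 0)^T, error position = 14, corrected codeword c = 011000100010100

Compute s = H r^T mod 2 one row at a time:
  s_1 = 0 + 0 + 0 + 1 + 0 + 1 + 1 + 0 = 3 ≡ 1 (mod 2).
  s_2 = 0 + 0 + 0 + 1 + 0 + 1 + 1 + 0 = 3 ≡ 1 (mod 2).
  s_3 = 1 + 1 + 0 + 1 + 0 + 1 + 1 + 0 = 5 ≡ 1 (mod 2).
  s_4 = 0 + 1 + 0 + 1 + 0 + 1 + 1 + 0 = 4 ≡ 0 (mod 2).
s = (1, 1, 1, 0)^T — this equals column 14 of H (binary 1110), so error is at position 14.
Correct: flip bit 14 of r = 011000100010110 to get c = 011000100010100.


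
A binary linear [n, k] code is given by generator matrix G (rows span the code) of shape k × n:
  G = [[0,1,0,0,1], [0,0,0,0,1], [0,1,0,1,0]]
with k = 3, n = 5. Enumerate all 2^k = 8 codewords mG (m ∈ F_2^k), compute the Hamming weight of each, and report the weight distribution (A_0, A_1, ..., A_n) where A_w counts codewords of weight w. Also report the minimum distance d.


Weight distribution: A_0 = 1, A_1 = 3, A_2 = 3, A_3 = 1. Minimum distance d = 1.

Enumerate all 2^3 = 8 messages m ∈ F_2^3.
For each, compute codeword c = mG in F_2^5, then tally its weight.
  m = 000 → c = 00000, weight = 0.
  m = 100 → c = 01001, weight = 2.
  m = 010 → c = 00001, weight = 1.
  m = 110 → c = 01000, weight = 1.
  m = 001 → c = 01010, weight = 2.
  m = 101 → c = 00011, weight = 2.
  m = 011 → c = 01011, weight = 3.
  m = 111 → c = 00010, weight = 1.
Tally weights:
  weight 0: 1 codewords.
  weight 1: 3 codewords.
  weight 2: 3 codewords.
  weight 3: 1 codewords.
Minimum distance d = smallest w > 0 with A_w > 0 = 1.
Sanity: Σ A_w = 8 = 2^3 = 8 ✓.


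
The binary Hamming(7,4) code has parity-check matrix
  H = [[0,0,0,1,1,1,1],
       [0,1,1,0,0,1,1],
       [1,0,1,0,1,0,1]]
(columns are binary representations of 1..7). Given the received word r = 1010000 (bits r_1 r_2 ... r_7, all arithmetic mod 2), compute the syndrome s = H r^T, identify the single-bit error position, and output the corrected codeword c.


s = (0, 1, 0)^T, error position = 2, corrected codeword c = 1110000

Compute s = H r^T mod 2 one row at a time:
  s_1 = 0 + 0 + 0 + 0 = 0 ≡ 0 (mod 2).
  s_2 = 0 + 1 + 0 + 0 = 1 ≡ 1 (mod 2).
  s_3 = 1 + 1 + 0 + 0 = 2 ≡ 0 (mod 2).
s = (0, 1, 0)^T — this equals column 2 of H (binary 010), so error is at position 2.
Correct: flip bit 2 of r = 1010000 to get c = 1110000.


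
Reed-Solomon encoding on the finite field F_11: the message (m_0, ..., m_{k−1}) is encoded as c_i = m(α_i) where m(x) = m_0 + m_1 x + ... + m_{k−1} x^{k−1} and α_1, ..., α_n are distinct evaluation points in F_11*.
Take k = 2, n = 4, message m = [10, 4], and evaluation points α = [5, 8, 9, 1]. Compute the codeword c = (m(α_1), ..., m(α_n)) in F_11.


c = [8, 9, 2, 3]

Message polynomial: m(x) = 10 + 4·x (mod 11).
For each evaluation point α_i, compute m(α_i) mod 11:
  α_1 = 5: Horner steps 4 → 8, so m(5) = 8.
  α_2 = 8: Horner steps 4 → 9, so m(8) = 9.
  α_3 = 9: Horner steps 4 → 2, so m(9) = 2.
  α_4 = 1: Horner steps 4 → 3, so m(1) = 3.
Codeword c = [8, 9, 2, 3] ∈ F_11^4.


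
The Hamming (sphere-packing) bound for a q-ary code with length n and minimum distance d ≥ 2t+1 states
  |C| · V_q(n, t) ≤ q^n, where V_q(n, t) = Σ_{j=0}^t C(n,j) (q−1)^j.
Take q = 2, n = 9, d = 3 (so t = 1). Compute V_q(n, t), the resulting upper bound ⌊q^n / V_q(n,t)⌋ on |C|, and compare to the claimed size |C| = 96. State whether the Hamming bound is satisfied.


V_q(n, t) = 10, q^n = 512, Hamming bound = 51, |C| = 96 > bound (violated).

Step 1: Compute V_q(n, t) = Σ_{j=0}^1 C(n, j) (q−1)^j.
  j = 0: C(9,0)·(1)^0 = 1·1 = 1.
  j = 1: C(9,1)·(1)^1 = 9·1 = 9.
  V_q(n, t) = 1 + 9 = 10.
Step 2: q^n = 2^9 = 512.
Step 3: Hamming bound ⌊q^n / V_q(n,t)⌋ = ⌊512/10⌋ = 51.
Step 4: Compare |C| = 96 to 51: violated.
The claimed |C| lies above the Hamming bound, so no 2-ary code of length 9 with d ≥ 3 can have 96 codewords.


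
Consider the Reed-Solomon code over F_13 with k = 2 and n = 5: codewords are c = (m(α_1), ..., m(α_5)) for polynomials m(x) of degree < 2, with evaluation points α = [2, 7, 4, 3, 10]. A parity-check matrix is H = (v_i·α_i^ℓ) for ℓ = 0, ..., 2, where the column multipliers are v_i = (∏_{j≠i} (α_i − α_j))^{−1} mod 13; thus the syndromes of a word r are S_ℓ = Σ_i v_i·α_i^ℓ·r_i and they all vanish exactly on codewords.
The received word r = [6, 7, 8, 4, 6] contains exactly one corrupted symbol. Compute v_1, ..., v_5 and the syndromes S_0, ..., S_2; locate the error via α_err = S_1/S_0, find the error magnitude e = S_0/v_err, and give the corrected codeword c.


S = (3, 6, 12), error at position 1, error magnitude e = 6, c = [0, 7, 8, 4, 6].

Step 1: column multipliers v_i = (∏_{j≠i}(α_i − α_j))^{−1} mod 13.
  i = 1 (α = 2): (2−7)(2−4)(2−3)(2−10) = (−5)·(−2)·(−1)·(−8) = 80 ≡ 2, so v_1 = 2^{−1} = 7 (mod 13).
  i = 2 (α = 7): (7−2)(7−4)(7−3)(7−10) = 5·3·4·(−3) = −180 ≡ 2, so v_2 = 2^{−1} = 7 (mod 13).
  i = 3 (α = 4): (4−2)(4−7)(4−3)(4−10) = 2·(−3)·1·(−6) = 36 ≡ 10, so v_3 = 10^{−1} = 4 (mod 13).
  i = 4 (α = 3): (3−2)(3−7)(3−4)(3−10) = 1·(−4)·(−1)·(−7) = −28 ≡ 11, so v_4 = 11^{−1} = 6 (mod 13).
  i = 5 (α = 10): (10−2)(10−7)(10−4)(10−3) = 8·3·6·7 = 1008 ≡ 7, so v_5 = 7^{−1} = 2 (mod 13).
  v = [7, 7, 4, 6, 2].
Step 2: syndromes of r = [6, 7, 8, 4, 6] (all sums mod 13).
  S_0 = Σ v_i r_i = 7·6 + 7·7 + 4·8 + 6·4 + 2·6 = 159 ≡ 3.
  S_1 = Σ v_i α_i r_i = 7·2·6 + 7·7·7 + 4·4·8 + 6·3·4 + 2·10·6 = 747 ≡ 6.
  α_i^2 mod 13 = [4, 10, 3, 9, 9].
  S_2 = Σ v_i α_i^2 r_i = 7·4·6 + 7·10·7 + 4·3·8 + 6·9·4 + 2·9·6 = 1078 ≡ 12.
  S = (3, 6, 12) ≠ 0, so r is not a codeword (an error is present).
Step 3: locate the error. For a single error e at position i, S_ℓ = v_i·e·α_i^ℓ, so α_err = S_1/S_0.
  S_0^{−1} = 3^{−1} = 9 (mod 13), so α_err = 6·9 = 54 ≡ 2 = α_1. Error position i = 1.
  Consistency check: S_2/S_1 = 12·11 = 132 ≡ 2 = α_err ✓ (single-error assumption holds).
Step 4: error magnitude e = S_0/v_1 = S_0·∏_{j≠1}(α_1 − α_j) = 3·2 = 6 ≡ 6 (mod 13).
Step 5: correct position 1: c_1 = r_1 − e = 6 − 6 ≡ 0 (mod 13). Hence c = [0, 7, 8, 4, 6].
  Check: interpolating c through the α_i gives m(x) = 5 + 4·x (degree < 2) with m(α_i) = c_i for every i, so c is indeed a codeword.


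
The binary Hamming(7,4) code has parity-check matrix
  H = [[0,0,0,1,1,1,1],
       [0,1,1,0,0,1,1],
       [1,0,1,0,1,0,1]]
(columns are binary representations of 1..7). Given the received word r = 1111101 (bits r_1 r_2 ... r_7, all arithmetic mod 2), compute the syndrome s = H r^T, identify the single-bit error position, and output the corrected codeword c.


s = (1, 1, 0)^T, error position = 6, corrected codeword c = 1111111

Compute s = H r^T mod 2 one row at a time:
  s_1 = 1 + 1 + 0 + 1 = 3 ≡ 1 (mod 2).
  s_2 = 1 + 1 + 0 + 1 = 3 ≡ 1 (mod 2).
  s_3 = 1 + 1 + 1 + 1 = 4 ≡ 0 (mod 2).
s = (1, 1, 0)^T — this equals column 6 of H (binary 110), so error is at position 6.
Correct: flip bit 6 of r = 1111101 to get c = 1111111.


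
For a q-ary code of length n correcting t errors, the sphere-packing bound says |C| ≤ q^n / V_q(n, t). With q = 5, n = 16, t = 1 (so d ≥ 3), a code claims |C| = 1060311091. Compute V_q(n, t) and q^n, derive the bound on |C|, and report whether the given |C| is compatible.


V_q(n, t) = 65, q^n = 152587890625, Hamming bound = 2347506009, |C| = 1060311091 ≤ bound (satisfied).

Step 1: Compute V_q(n, t) = Σ_{j=0}^1 C(n, j) (q−1)^j.
  j = 0: C(16,0)·(4)^0 = 1·1 = 1.
  j = 1: C(16,1)·(4)^1 = 16·4 = 64.
  V_q(n, t) = 1 + 64 = 65.
Step 2: q^n = 5^16 = 152587890625.
Step 3: Hamming bound ⌊q^n / V_q(n,t)⌋ = ⌊152587890625/65⌋ = 2347506009.
Step 4: Compare |C| = 1060311091 to 2347506009: satisfied.
The claimed |C| lies below the Hamming bound.


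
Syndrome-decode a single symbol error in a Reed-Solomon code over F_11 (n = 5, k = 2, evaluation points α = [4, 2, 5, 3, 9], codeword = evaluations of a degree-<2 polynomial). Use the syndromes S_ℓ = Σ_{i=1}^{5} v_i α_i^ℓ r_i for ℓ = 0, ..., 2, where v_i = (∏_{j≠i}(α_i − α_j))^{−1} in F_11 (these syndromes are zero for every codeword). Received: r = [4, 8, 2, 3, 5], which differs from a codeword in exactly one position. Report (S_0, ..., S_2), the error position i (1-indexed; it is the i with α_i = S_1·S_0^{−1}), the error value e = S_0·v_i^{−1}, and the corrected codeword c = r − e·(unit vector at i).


S = (3, 9, 5), error at position 4, error magnitude e = 8, c = [4, 8, 2, 6, 5].

Step 1: column multipliers v_i = (∏_{j≠i}(α_i − α_j))^{−1} mod 11.
  i = 1 (α = 4): (4−2)(4−5)(4−3)(4−9) = 2·(−1)·1·(−5) = 10 ≡ 10, so v_1 = 10^{−1} = 10 (mod 11).
  i = 2 (α = 2): (2−4)(2−5)(2−3)(2−9) = (−2)·(−3)·(−1)·(−7) = 42 ≡ 9, so v_2 = 9^{−1} = 5 (mod 11).
  i = 3 (α = 5): (5−4)(5−2)(5−3)(5−9) = 1·3·2·(−4) = −24 ≡ 9, so v_3 = 9^{−1} = 5 (mod 11).
  i = 4 (α = 3): (3−4)(3−2)(3−5)(3−9) = (−1)·1·(−2)·(−6) = −12 ≡ 10, so v_4 = 10^{−1} = 10 (mod 11).
  i = 5 (α = 9): (9−4)(9−2)(9−5)(9−3) = 5·7·4·6 = 840 ≡ 4, so v_5 = 4^{−1} = 3 (mod 11).
  v = [10, 5, 5, 10, 3].
Step 2: syndromes of r = [4, 8, 2, 3, 5] (all sums mod 11).
  S_0 = Σ v_i r_i = 10·4 + 5·8 + 5·2 + 10·3 + 3·5 = 135 ≡ 3.
  S_1 = Σ v_i α_i r_i = 10·4·4 + 5·2·8 + 5·5·2 + 10·3·3 + 3·9·5 = 515 ≡ 9.
  α_i^2 mod 11 = [5, 4, 3, 9, 4].
  S_2 = Σ v_i α_i^2 r_i = 10·5·4 + 5·4·8 + 5·3·2 + 10·9·3 + 3·4·5 = 720 ≡ 5.
  S = (3, 9, 5) ≠ 0, so r is not a codeword (an error is present).
Step 3: locate the error. For a single error e at position i, S_ℓ = v_i·e·α_i^ℓ, so α_err = S_1/S_0.
  S_0^{−1} = 3^{−1} = 4 (mod 11), so α_err = 9·4 = 36 ≡ 3 = α_4. Error position i = 4.
  Consistency check: S_2/S_1 = 5·5 = 25 ≡ 3 = α_err ✓ (single-error assumption holds).
Step 4: error magnitude e = S_0/v_4 = S_0·∏_{j≠4}(α_4 − α_j) = 3·10 = 30 ≡ 8 (mod 11).
Step 5: correct position 4: c_4 = r_4 − e = 3 − 8 ≡ 6 (mod 11). Hence c = [4, 8, 2, 6, 5].
  Check: interpolating c through the α_i gives m(x) = 1 + 9·x (degree < 2) with m(α_i) = c_i for every i, so c is indeed a codeword.


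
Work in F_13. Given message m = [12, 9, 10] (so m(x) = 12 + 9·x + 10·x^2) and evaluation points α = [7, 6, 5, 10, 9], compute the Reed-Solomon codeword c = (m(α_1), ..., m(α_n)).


c = [6, 10, 8, 10, 6]

Message polynomial: m(x) = 12 + 9·x + 10·x^2 (mod 13).
For each evaluation point α_i, compute m(α_i) mod 13:
  α_1 = 7: Horner steps 10 → 1 → 6, so m(7) = 6.
  α_2 = 6: Horner steps 10 → 4 → 10, so m(6) = 10.
  α_3 = 5: Horner steps 10 → 7 → 8, so m(5) = 8.
  α_4 = 10: Horner steps 10 → 5 → 10, so m(10) = 10.
  α_5 = 9: Horner steps 10 → 8 → 6, so m(9) = 6.
Codeword c = [6, 10, 8, 10, 6] ∈ F_13^5.


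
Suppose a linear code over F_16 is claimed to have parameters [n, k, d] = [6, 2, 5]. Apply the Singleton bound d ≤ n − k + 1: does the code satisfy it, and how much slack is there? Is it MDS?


Singleton RHS = n − k + 1 = 5, slack = 0, bound satisfied, MDS.

Singleton bound: d ≤ n − k + 1.
Here n = 6, k = 2, so n − k + 1 = 5.
Given d = 5, check d ≤ 5: YES.
Slack = (n − k + 1) − d = 0.
The code is MDS (slack = 0).
Description: the claimed parameters are [6, 2, 5]_16; such a code would be MDS (meets Singleton bound).


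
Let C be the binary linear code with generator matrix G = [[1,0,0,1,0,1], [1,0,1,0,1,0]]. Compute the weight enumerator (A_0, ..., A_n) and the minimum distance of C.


Weight distribution: A_0 = 1, A_3 = 2, A_4 = 1. Minimum distance d = 3.

Enumerate all 2^2 = 4 messages m ∈ F_2^2.
For each, compute codeword c = mG in F_2^6, then tally its weight.
  m = 00 → c = 000000, weight = 0.
  m = 10 → c = 100101, weight = 3.
  m = 01 → c = 101010, weight = 3.
  m = 11 → c = 001111, weight = 4.
Tally weights:
  weight 0: 1 codewords.
  weight 3: 2 codewords.
  weight 4: 1 codewords.
Minimum distance d = smallest w > 0 with A_w > 0 = 3.
Sanity: Σ A_w = 4 = 2^2 = 4 ✓.


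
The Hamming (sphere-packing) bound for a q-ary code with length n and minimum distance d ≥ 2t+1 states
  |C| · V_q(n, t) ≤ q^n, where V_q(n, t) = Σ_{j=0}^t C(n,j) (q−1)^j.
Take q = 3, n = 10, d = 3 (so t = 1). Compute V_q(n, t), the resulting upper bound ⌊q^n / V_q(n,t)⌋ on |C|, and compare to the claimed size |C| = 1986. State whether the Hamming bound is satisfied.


V_q(n, t) = 21, q^n = 59049, Hamming bound = 2811, |C| = 1986 ≤ bound (satisfied).

Step 1: Compute V_q(n, t) = Σ_{j=0}^1 C(n, j) (q−1)^j.
  j = 0: C(10,0)·(2)^0 = 1·1 = 1.
  j = 1: C(10,1)·(2)^1 = 10·2 = 20.
  V_q(n, t) = 1 + 20 = 21.
Step 2: q^n = 3^10 = 59049.
Step 3: Hamming bound ⌊q^n / V_q(n,t)⌋ = ⌊59049/21⌋ = 2811.
Step 4: Compare |C| = 1986 to 2811: satisfied.
The claimed |C| lies below the Hamming bound.


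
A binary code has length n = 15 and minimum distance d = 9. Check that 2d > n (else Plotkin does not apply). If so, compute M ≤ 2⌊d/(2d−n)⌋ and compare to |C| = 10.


Plotkin bound M ≤ 6; given |C| = 10 > bound (violated).

Check applicability: 2d = 18, n = 15.
2d − n = 3 > 0, so Plotkin applies.
Compute d/(2d−n) = 9/3 ≈ 3.0000.
⌊d/(2d−n)⌋ = 3.
Plotkin bound: M ≤ 2·3 = 6.
Given |C| = 10, check: VIOLATED.
This |C| is above the Plotkin bound, so no binary code with n = 15, d = 9 and 10 codewords exists.


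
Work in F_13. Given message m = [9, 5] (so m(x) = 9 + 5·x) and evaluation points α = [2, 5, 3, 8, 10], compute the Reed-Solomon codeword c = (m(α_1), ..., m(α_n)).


c = [6, 8, 11, 10, 7]

Message polynomial: m(x) = 9 + 5·x (mod 13).
For each evaluation point α_i, compute m(α_i) mod 13:
  α_1 = 2: Horner steps 5 → 6, so m(2) = 6.
  α_2 = 5: Horner steps 5 → 8, so m(5) = 8.
  α_3 = 3: Horner steps 5 → 11, so m(3) = 11.
  α_4 = 8: Horner steps 5 → 10, so m(8) = 10.
  α_5 = 10: Horner steps 5 → 7, so m(10) = 7.
Codeword c = [6, 8, 11, 10, 7] ∈ F_13^5.


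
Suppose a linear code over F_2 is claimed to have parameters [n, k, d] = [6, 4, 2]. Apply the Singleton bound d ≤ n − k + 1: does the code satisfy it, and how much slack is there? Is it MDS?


Singleton RHS = n − k + 1 = 3, slack = 1, bound satisfied, not MDS.

Singleton bound: d ≤ n − k + 1.
Here n = 6, k = 4, so n − k + 1 = 3.
Given d = 2, check d ≤ 3: YES.
Slack = (n − k + 1) − d = 1.
The code is NOT MDS (slack = 1 > 0).
Description: the claimed parameters are [6, 4, 2]_2; such a code would be non-MDS.


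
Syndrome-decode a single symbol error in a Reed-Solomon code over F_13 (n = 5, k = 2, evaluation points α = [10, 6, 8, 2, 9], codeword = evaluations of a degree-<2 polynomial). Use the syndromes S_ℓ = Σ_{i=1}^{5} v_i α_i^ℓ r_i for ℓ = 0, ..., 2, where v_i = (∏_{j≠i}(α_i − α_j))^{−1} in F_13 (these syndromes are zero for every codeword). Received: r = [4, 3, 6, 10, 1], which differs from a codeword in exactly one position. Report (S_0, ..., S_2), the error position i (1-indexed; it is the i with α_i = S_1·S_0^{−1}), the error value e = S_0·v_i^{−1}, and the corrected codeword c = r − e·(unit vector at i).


S = (5, 11, 6), error at position 1, error magnitude e = 8, c = [9, 3, 6, 10, 1].

Step 1: column multipliers v_i = (∏_{j≠i}(α_i − α_j))^{−1} mod 13.
  i = 1 (α = 10): (10−6)(10−8)(10−2)(10−9) = 4·2·8·1 = 64 ≡ 12, so v_1 = 12^{−1} = 12 (mod 13).
  i = 2 (α = 6): (6−10)(6−8)(6−2)(6−9) = (−4)·(−2)·4·(−3) = −96 ≡ 8, so v_2 = 8^{−1} = 5 (mod 13).
  i = 3 (α = 8): (8−10)(8−6)(8−2)(8−9) = (−2)·2·6·(−1) = 24 ≡ 11, so v_3 = 11^{−1} = 6 (mod 13).
  i = 4 (α = 2): (2−10)(2−6)(2−8)(2−9) = (−8)·(−4)·(−6)·(−7) = 1344 ≡ 5, so v_4 = 5^{−1} = 8 (mod 13).
  i = 5 (α = 9): (9−10)(9−6)(9−8)(9−2) = (−1)·3·1·7 = −21 ≡ 5, so v_5 = 5^{−1} = 8 (mod 13).
  v = [12, 5, 6, 8, 8].
Step 2: syndromes of r = [4, 3, 6, 10, 1] (all sums mod 13).
  S_0 = Σ v_i r_i = 12·4 + 5·3 + 6·6 + 8·10 + 8·1 = 187 ≡ 5.
  S_1 = Σ v_i α_i r_i = 12·10·4 + 5·6·3 + 6·8·6 + 8·2·10 + 8·9·1 = 1090 ≡ 11.
  α_i^2 mod 13 = [9, 10, 12, 4, 3].
  S_2 = Σ v_i α_i^2 r_i = 12·9·4 + 5·10·3 + 6·12·6 + 8·4·10 + 8·3·1 = 1358 ≡ 6.
  S = (5, 11, 6) ≠ 0, so r is not a codeword (an error is present).
Step 3: locate the error. For a single error e at position i, S_ℓ = v_i·e·α_i^ℓ, so α_err = S_1/S_0.
  S_0^{−1} = 5^{−1} = 8 (mod 13), so α_err = 11·8 = 88 ≡ 10 = α_1. Error position i = 1.
  Consistency check: S_2/S_1 = 6·6 = 36 ≡ 10 = α_err ✓ (single-error assumption holds).
Step 4: error magnitude e = S_0/v_1 = S_0·∏_{j≠1}(α_1 − α_j) = 5·12 = 60 ≡ 8 (mod 13).
Step 5: correct position 1: c_1 = r_1 − e = 4 − 8 ≡ 9 (mod 13). Hence c = [9, 3, 6, 10, 1].
  Check: interpolating c through the α_i gives m(x) = 7 + 8·x (degree < 2) with m(α_i) = c_i for every i, so c is indeed a codeword.


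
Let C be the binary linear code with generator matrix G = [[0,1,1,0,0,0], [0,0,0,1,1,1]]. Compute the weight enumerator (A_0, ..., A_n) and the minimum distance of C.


Weight distribution: A_0 = 1, A_2 = 1, A_3 = 1, A_5 = 1. Minimum distance d = 2.

Enumerate all 2^2 = 4 messages m ∈ F_2^2.
For each, compute codeword c = mG in F_2^6, then tally its weight.
  m = 00 → c = 000000, weight = 0.
  m = 10 → c = 011000, weight = 2.
  m = 01 → c = 000111, weight = 3.
  m = 11 → c = 011111, weight = 5.
Tally weights:
  weight 0: 1 codewords.
  weight 2: 1 codewords.
  weight 3: 1 codewords.
  weight 5: 1 codewords.
Minimum distance d = smallest w > 0 with A_w > 0 = 2.
Sanity: Σ A_w = 4 = 2^2 = 4 ✓.


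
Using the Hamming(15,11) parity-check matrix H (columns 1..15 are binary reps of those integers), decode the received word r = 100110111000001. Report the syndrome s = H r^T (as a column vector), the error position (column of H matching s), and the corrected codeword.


s = (1, 0, 0, 1)^T, error position = 9, corrected codeword c = 100110110000001

Compute s = H r^T mod 2 one row at a time:
  s_1 = 1 + 1 + 0 + 0 + 0 + 0 + 0 + 1 = 3 ≡ 1 (mod 2).
  s_2 = 1 + 1 + 0 + 1 + 0 + 0 + 0 + 1 = 4 ≡ 0 (mod 2).
  s_3 = 0 + 0 + 0 + 1 + 0 + 0 + 0 + 1 = 2 ≡ 0 (mod 2).
  s_4 = 1 + 0 + 1 + 1 + 1 + 0 + 0 + 1 = 5 ≡ 1 (mod 2).
s = (1, 0, 0, 1)^T — this equals column 9 of H (binary 1001), so error is at position 9.
Correct: flip bit 9 of r = 100110111000001 to get c = 100110110000001.


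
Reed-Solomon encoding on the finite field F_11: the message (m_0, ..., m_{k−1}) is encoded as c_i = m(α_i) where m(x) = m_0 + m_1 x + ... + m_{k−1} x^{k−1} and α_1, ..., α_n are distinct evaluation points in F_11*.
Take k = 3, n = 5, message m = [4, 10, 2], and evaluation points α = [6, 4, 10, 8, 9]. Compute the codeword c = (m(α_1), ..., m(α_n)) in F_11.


c = [4, 10, 7, 3, 3]

Message polynomial: m(x) = 4 + 10·x + 2·x^2 (mod 11).
For each evaluation point α_i, compute m(α_i) mod 11:
  α_1 = 6: Horner steps 2 → 0 → 4, so m(6) = 4.
  α_2 = 4: Horner steps 2 → 7 → 10, so m(4) = 10.
  α_3 = 10: Horner steps 2 → 8 → 7, so m(10) = 7.
  α_4 = 8: Horner steps 2 → 4 → 3, so m(8) = 3.
  α_5 = 9: Horner steps 2 → 6 → 3, so m(9) = 3.
Codeword c = [4, 10, 7, 3, 3] ∈ F_11^5.


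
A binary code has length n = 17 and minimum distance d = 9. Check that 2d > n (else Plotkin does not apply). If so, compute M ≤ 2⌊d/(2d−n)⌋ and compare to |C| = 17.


Plotkin bound M ≤ 18; given |C| = 17 ≤ bound (satisfied).

Check applicability: 2d = 18, n = 17.
2d − n = 1 > 0, so Plotkin applies.
Compute d/(2d−n) = 9/1 ≈ 9.0000.
⌊d/(2d−n)⌋ = 9.
Plotkin bound: M ≤ 2·9 = 18.
Given |C| = 17, check: satisfied.
This |C| is below the Plotkin bound.


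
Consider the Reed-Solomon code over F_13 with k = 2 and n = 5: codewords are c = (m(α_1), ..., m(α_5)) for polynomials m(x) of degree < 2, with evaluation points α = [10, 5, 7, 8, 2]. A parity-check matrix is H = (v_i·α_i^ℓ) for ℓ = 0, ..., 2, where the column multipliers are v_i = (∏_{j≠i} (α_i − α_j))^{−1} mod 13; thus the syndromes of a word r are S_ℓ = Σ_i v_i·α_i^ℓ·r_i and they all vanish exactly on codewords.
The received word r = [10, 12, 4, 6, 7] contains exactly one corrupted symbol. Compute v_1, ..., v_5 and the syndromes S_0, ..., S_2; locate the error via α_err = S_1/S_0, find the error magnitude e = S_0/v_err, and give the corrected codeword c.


S = (12, 8, 1), error at position 2, error magnitude e = 12, c = [10, 0, 4, 6, 7].

Step 1: column multipliers v_i = (∏_{j≠i}(α_i − α_j))^{−1} mod 13.
  i = 1 (α = 10): (10−5)(10−7)(10−8)(10−2) = 5·3·2·8 = 240 ≡ 6, so v_1 = 6^{−1} = 11 (mod 13).
  i = 2 (α = 5): (5−10)(5−7)(5−8)(5−2) = (−5)·(−2)·(−3)·3 = −90 ≡ 1, so v_2 = 1^{−1} = 1 (mod 13).
  i = 3 (α = 7): (7−10)(7−5)(7−8)(7−2) = (−3)·2·(−1)·5 = 30 ≡ 4, so v_3 = 4^{−1} = 10 (mod 13).
  i = 4 (α = 8): (8−10)(8−5)(8−7)(8−2) = (−2)·3·1·6 = −36 ≡ 3, so v_4 = 3^{−1} = 9 (mod 13).
  i = 5 (α = 2): (2−10)(2−5)(2−7)(2−8) = (−8)·(−3)·(−5)·(−6) = 720 ≡ 5, so v_5 = 5^{−1} = 8 (mod 13).
  v = [11, 1, 10, 9, 8].
Step 2: syndromes of r = [10, 12, 4, 6, 7] (all sums mod 13).
  S_0 = Σ v_i r_i = 11·10 + 1·12 + 10·4 + 9·6 + 8·7 = 272 ≡ 12.
  S_1 = Σ v_i α_i r_i = 11·10·10 + 1·5·12 + 10·7·4 + 9·8·6 + 8·2·7 = 1984 ≡ 8.
  α_i^2 mod 13 = [9, 12, 10, 12, 4].
  S_2 = Σ v_i α_i^2 r_i = 11·9·10 + 1·12·12 + 10·10·4 + 9·12·6 + 8·4·7 = 2406 ≡ 1.
  S = (12, 8, 1) ≠ 0, so r is not a codeword (an error is present).
Step 3: locate the error. For a single error e at position i, S_ℓ = v_i·e·α_i^ℓ, so α_err = S_1/S_0.
  S_0^{−1} = 12^{−1} = 12 (mod 13), so α_err = 8·12 = 96 ≡ 5 = α_2. Error position i = 2.
  Consistency check: S_2/S_1 = 1·5 = 5 ≡ 5 = α_err ✓ (single-error assumption holds).
Step 4: error magnitude e = S_0/v_2 = S_0·∏_{j≠2}(α_2 − α_j) = 12·1 = 12 ≡ 12 (mod 13).
Step 5: correct position 2: c_2 = r_2 − e = 12 − 12 ≡ 0 (mod 13). Hence c = [10, 0, 4, 6, 7].
  Check: interpolating c through the α_i gives m(x) = 3 + 2·x (degree < 2) with m(α_i) = c_i for every i, so c is indeed a codeword.


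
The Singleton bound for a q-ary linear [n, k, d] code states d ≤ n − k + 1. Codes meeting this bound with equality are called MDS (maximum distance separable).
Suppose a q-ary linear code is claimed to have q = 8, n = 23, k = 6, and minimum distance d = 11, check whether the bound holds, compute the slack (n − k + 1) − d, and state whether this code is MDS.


Singleton RHS = n − k + 1 = 18, slack = 7, bound satisfied, not MDS.

Singleton bound: d ≤ n − k + 1.
Here n = 23, k = 6, so n − k + 1 = 18.
Given d = 11, check d ≤ 18: YES.
Slack = (n − k + 1) − d = 7.
The code is NOT MDS (slack = 7 > 0).
Description: the claimed parameters are [23, 6, 11]_8; such a code would be non-MDS.


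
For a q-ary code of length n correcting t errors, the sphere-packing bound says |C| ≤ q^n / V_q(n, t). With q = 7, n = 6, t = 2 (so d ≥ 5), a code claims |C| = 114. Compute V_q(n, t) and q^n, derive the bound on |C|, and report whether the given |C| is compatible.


V_q(n, t) = 577, q^n = 117649, Hamming bound = 203, |C| = 114 ≤ bound (satisfied).

Step 1: Compute V_q(n, t) = Σ_{j=0}^2 C(n, j) (q−1)^j.
  j = 0: C(6,0)·(6)^0 = 1·1 = 1.
  j = 1: C(6,1)·(6)^1 = 6·6 = 36.
  j = 2: C(6,2)·(6)^2 = 15·36 = 540.
  V_q(n, t) = 1 + 36 + 540 = 577.
Step 2: q^n = 7^6 = 117649.
Step 3: Hamming bound ⌊q^n / V_q(n,t)⌋ = ⌊117649/577⌋ = 203.
Step 4: Compare |C| = 114 to 203: satisfied.
The claimed |C| lies below the Hamming bound.


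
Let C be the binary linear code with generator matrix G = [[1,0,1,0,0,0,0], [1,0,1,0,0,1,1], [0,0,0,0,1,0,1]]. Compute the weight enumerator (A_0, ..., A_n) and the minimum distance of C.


Weight distribution: A_0 = 1, A_2 = 4, A_4 = 3. Minimum distance d = 2.

Enumerate all 2^3 = 8 messages m ∈ F_2^3.
For each, compute codeword c = mG in F_2^7, then tally its weight.
  m = 000 → c = 0000000, weight = 0.
  m = 100 → c = 1010000, weight = 2.
  m = 010 → c = 1010011, weight = 4.
  m = 110 → c = 0000011, weight = 2.
  m = 001 → c = 0000101, weight = 2.
  m = 101 → c = 1010101, weight = 4.
  m = 011 → c = 1010110, weight = 4.
  m = 111 → c = 0000110, weight = 2.
Tally weights:
  weight 0: 1 codewords.
  weight 2: 4 codewords.
  weight 4: 3 codewords.
Minimum distance d = smallest w > 0 with A_w > 0 = 2.
Sanity: Σ A_w = 8 = 2^3 = 8 ✓.


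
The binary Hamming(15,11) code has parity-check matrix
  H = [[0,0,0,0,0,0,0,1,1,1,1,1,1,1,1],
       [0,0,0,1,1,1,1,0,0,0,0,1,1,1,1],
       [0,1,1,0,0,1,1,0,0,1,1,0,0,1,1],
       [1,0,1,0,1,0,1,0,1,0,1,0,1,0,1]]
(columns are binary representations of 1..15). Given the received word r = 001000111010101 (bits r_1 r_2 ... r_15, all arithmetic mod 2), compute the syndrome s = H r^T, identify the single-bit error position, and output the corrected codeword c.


s = (1, 1, 0, 0)^T, error position = 12, corrected codeword c = 001000111011101

Compute s = H r^T mod 2 one row at a time:
  s_1 = 1 + 1 + 0 + 1 + 0 + 1 + 0 + 1 = 5 ≡ 1 (mod 2).
  s_2 = 0 + 0 + 0 + 1 + 0 + 1 + 0 + 1 = 3 ≡ 1 (mod 2).
  s_3 = 0 + 1 + 0 + 1 + 0 + 1 + 0 + 1 = 4 ≡ 0 (mod 2).
  s_4 = 0 + 1 + 0 + 1 + 1 + 1 + 1 + 1 = 6 ≡ 0 (mod 2).
s = (1, 1, 0, 0)^T — this equals column 12 of H (binary 1100), so error is at position 12.
Correct: flip bit 12 of r = 001000111010101 to get c = 001000111011101.


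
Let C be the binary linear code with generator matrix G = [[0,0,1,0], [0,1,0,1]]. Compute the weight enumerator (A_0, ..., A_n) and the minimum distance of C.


Weight distribution: A_0 = 1, A_1 = 1, A_2 = 1, A_3 = 1. Minimum distance d = 1.

Enumerate all 2^2 = 4 messages m ∈ F_2^2.
For each, compute codeword c = mG in F_2^4, then tally its weight.
  m = 00 → c = 0000, weight = 0.
  m = 10 → c = 0010, weight = 1.
  m = 01 → c = 0101, weight = 2.
  m = 11 → c = 0111, weight = 3.
Tally weights:
  weight 0: 1 codewords.
  weight 1: 1 codewords.
  weight 2: 1 codewords.
  weight 3: 1 codewords.
Minimum distance d = smallest w > 0 with A_w > 0 = 1.
Sanity: Σ A_w = 4 = 2^2 = 4 ✓.


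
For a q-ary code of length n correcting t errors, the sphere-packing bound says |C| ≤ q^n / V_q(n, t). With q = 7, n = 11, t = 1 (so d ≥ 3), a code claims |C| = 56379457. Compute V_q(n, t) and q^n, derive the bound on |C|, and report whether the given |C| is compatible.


V_q(n, t) = 67, q^n = 1977326743, Hamming bound = 29512339, |C| = 56379457 > bound (violated).

Step 1: Compute V_q(n, t) = Σ_{j=0}^1 C(n, j) (q−1)^j.
  j = 0: C(11,0)·(6)^0 = 1·1 = 1.
  j = 1: C(11,1)·(6)^1 = 11·6 = 66.
  V_q(n, t) = 1 + 66 = 67.
Step 2: q^n = 7^11 = 1977326743.
Step 3: Hamming bound ⌊q^n / V_q(n,t)⌋ = ⌊1977326743/67⌋ = 29512339.
Step 4: Compare |C| = 56379457 to 29512339: violated.
The claimed |C| lies above the Hamming bound, so no 7-ary code of length 11 with d ≥ 3 can have 56379457 codewords.


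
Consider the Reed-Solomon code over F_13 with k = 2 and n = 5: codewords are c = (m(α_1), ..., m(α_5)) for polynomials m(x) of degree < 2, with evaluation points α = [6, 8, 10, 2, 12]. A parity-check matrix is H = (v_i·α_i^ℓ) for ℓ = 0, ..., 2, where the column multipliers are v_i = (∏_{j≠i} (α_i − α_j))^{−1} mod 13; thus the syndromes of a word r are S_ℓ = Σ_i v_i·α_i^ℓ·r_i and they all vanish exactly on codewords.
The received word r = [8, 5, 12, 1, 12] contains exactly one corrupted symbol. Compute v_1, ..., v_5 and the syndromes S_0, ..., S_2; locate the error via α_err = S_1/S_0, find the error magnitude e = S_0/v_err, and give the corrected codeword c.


S = (5, 11, 6), error at position 3, error magnitude e = 10, c = [8, 5, 2, 1, 12].

Step 1: column multipliers v_i = (∏_{j≠i}(α_i − α_j))^{−1} mod 13.
  i = 1 (α = 6): (6−8)(6−10)(6−2)(6−12) = (−2)·(−4)·4·(−6) = −192 ≡ 3, so v_1 = 3^{−1} = 9 (mod 13).
  i = 2 (α = 8): (8−6)(8−10)(8−2)(8−12) = 2·(−2)·6·(−4) = 96 ≡ 5, so v_2 = 5^{−1} = 8 (mod 13).
  i = 3 (α = 10): (10−6)(10−8)(10−2)(10−12) = 4·2·8·(−2) = −128 ≡ 2, so v_3 = 2^{−1} = 7 (mod 13).
  i = 4 (α = 2): (2−6)(2−8)(2−10)(2−12) = (−4)·(−6)·(−8)·(−10) = 1920 ≡ 9, so v_4 = 9^{−1} = 3 (mod 13).
  i = 5 (α = 12): (12−6)(12−8)(12−10)(12−2) = 6·4·2·10 = 480 ≡ 12, so v_5 = 12^{−1} = 12 (mod 13).
  v = [9, 8, 7, 3, 12].
Step 2: syndromes of r = [8, 5, 12, 1, 12] (all sums mod 13).
  S_0 = Σ v_i r_i = 9·8 + 8·5 + 7·12 + 3·1 + 12·12 = 343 ≡ 5.
  S_1 = Σ v_i α_i r_i = 9·6·8 + 8·8·5 + 7·10·12 + 3·2·1 + 12·12·12 = 3326 ≡ 11.
  α_i^2 mod 13 = [10, 12, 9, 4, 1].
  S_2 = Σ v_i α_i^2 r_i = 9·10·8 + 8·12·5 + 7·9·12 + 3·4·1 + 12·1·12 = 2112 ≡ 6.
  S = (5, 11, 6) ≠ 0, so r is not a codeword (an error is present).
Step 3: locate the error. For a single error e at position i, S_ℓ = v_i·e·α_i^ℓ, so α_err = S_1/S_0.
  S_0^{−1} = 5^{−1} = 8 (mod 13), so α_err = 11·8 = 88 ≡ 10 = α_3. Error position i = 3.
  Consistency check: S_2/S_1 = 6·6 = 36 ≡ 10 = α_err ✓ (single-error assumption holds).
Step 4: error magnitude e = S_0/v_3 = S_0·∏_{j≠3}(α_3 − α_j) = 5·2 = 10 ≡ 10 (mod 13).
Step 5: correct position 3: c_3 = r_3 − e = 12 − 10 ≡ 2 (mod 13). Hence c = [8, 5, 2, 1, 12].
  Check: interpolating c through the α_i gives m(x) = 4 + 5·x (degree < 2) with m(α_i) = c_i for every i, so c is indeed a codeword.


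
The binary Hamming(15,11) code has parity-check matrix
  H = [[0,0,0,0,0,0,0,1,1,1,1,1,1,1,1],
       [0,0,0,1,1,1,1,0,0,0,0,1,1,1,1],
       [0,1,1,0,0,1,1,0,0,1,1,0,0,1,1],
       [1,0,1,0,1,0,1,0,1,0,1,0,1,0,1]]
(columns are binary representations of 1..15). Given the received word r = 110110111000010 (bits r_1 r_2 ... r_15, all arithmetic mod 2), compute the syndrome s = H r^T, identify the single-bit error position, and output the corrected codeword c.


s = (1, 0, 1, 0)^T, error position = 10, corrected codeword c = 110110111100010

Compute s = H r^T mod 2 one row at a time:
  s_1 = 1 + 1 + 0 + 0 + 0 + 0 + 1 + 0 = 3 ≡ 1 (mod 2).
  s_2 = 1 + 1 + 0 + 1 + 0 + 0 + 1 + 0 = 4 ≡ 0 (mod 2).
  s_3 = 1 + 0 + 0 + 1 + 0 + 0 + 1 + 0 = 3 ≡ 1 (mod 2).
  s_4 = 1 + 0 + 1 + 1 + 1 + 0 + 0 + 0 = 4 ≡ 0 (mod 2).
s = (1, 0, 1, 0)^T — this equals column 10 of H (binary 1010), so error is at position 10.
Correct: flip bit 10 of r = 110110111000010 to get c = 110110111100010.


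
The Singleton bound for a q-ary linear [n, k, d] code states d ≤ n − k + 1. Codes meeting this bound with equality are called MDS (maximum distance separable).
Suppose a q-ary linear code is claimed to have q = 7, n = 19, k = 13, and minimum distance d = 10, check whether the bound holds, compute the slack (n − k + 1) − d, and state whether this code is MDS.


Singleton RHS = n − k + 1 = 7, slack = -3, bound violated (no such code; not MDS).

Singleton bound: d ≤ n − k + 1.
Here n = 19, k = 13, so n − k + 1 = 7.
Given d = 10, check d ≤ 7: NO.
Slack = (n − k + 1) − d = -3.
The slack is negative: d = 10 exceeds n − k + 1 = 7 by 3, so the Singleton bound is violated and no linear [19, 13, 10]_7 code can exist. In particular it is not MDS (MDS requires d = n − k + 1 exactly).
Description: the claimed parameters are [19, 13, 10]_7; such a code would be impossible (violates the Singleton bound).


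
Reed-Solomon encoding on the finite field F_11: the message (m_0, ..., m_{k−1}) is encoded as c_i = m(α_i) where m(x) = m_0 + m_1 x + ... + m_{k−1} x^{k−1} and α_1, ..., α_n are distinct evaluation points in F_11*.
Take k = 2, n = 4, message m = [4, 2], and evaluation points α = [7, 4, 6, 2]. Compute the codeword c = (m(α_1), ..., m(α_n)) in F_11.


c = [7, 1, 5, 8]

Message polynomial: m(x) = 4 + 2·x (mod 11).
For each evaluation point α_i, compute m(α_i) mod 11:
  α_1 = 7: Horner steps 2 → 7, so m(7) = 7.
  α_2 = 4: Horner steps 2 → 1, so m(4) = 1.
  α_3 = 6: Horner steps 2 → 5, so m(6) = 5.
  α_4 = 2: Horner steps 2 → 8, so m(2) = 8.
Codeword c = [7, 1, 5, 8] ∈ F_11^4.


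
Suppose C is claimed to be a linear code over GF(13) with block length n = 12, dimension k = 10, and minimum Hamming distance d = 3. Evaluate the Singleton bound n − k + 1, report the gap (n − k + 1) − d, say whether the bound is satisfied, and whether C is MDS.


Singleton RHS = n − k + 1 = 3, slack = 0, bound satisfied, MDS.

Singleton bound: d ≤ n − k + 1.
Here n = 12, k = 10, so n − k + 1 = 3.
Given d = 3, check d ≤ 3: YES.
Slack = (n − k + 1) − d = 0.
The code is MDS (slack = 0).
Description: the claimed parameters are [12, 10, 3]_13; such a code would be MDS (meets Singleton bound).


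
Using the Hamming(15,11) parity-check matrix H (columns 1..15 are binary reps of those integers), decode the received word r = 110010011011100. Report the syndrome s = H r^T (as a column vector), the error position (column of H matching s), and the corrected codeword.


s = (1, 1, 0, 1)^T, error position = 13, corrected codeword c = 110010011011000

Compute s = H r^T mod 2 one row at a time:
  s_1 = 1 + 1 + 0 + 1 + 1 + 1 + 0 + 0 = 5 ≡ 1 (mod 2).
  s_2 = 0 + 1 + 0 + 0 + 1 + 1 + 0 + 0 = 3 ≡ 1 (mod 2).
  s_3 = 1 + 0 + 0 + 0 + 0 + 1 + 0 + 0 = 2 ≡ 0 (mod 2).
  s_4 = 1 + 0 + 1 + 0 + 1 + 1 + 1 + 0 = 5 ≡ 1 (mod 2).
s = (1, 1, 0, 1)^T — this equals column 13 of H (binary 1101), so error is at position 13.
Correct: flip bit 13 of r = 110010011011100 to get c = 110010011011000.


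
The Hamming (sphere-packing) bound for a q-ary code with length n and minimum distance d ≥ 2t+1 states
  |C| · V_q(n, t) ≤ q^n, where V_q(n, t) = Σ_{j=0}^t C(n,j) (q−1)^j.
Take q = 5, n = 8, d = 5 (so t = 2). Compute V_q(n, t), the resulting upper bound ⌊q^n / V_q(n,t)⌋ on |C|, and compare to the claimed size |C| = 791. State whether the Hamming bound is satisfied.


V_q(n, t) = 481, q^n = 390625, Hamming bound = 812, |C| = 791 ≤ bound (satisfied).

Step 1: Compute V_q(n, t) = Σ_{j=0}^2 C(n, j) (q−1)^j.
  j = 0: C(8,0)·(4)^0 = 1·1 = 1.
  j = 1: C(8,1)·(4)^1 = 8·4 = 32.
  j = 2: C(8,2)·(4)^2 = 28·16 = 448.
  V_q(n, t) = 1 + 32 + 448 = 481.
Step 2: q^n = 5^8 = 390625.
Step 3: Hamming bound ⌊q^n / V_q(n,t)⌋ = ⌊390625/481⌋ = 812.
Step 4: Compare |C| = 791 to 812: satisfied.
The claimed |C| lies below the Hamming bound.


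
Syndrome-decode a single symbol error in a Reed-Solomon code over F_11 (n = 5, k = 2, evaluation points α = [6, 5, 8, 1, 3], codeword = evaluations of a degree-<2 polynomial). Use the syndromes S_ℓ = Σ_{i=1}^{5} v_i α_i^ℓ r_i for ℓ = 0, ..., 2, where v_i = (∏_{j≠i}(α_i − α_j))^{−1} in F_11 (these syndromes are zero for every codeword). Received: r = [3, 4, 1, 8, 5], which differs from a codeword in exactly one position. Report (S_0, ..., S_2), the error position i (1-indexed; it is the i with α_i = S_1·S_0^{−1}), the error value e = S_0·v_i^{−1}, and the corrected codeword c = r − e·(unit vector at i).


S = (9, 5, 4), error at position 5, error magnitude e = 10, c = [3, 4, 1, 8, 6].

Step 1: column multipliers v_i = (∏_{j≠i}(α_i − α_j))^{−1} mod 11.
  i = 1 (α = 6): (6−5)(6−8)(6−1)(6−3) = 1·(−2)·5·3 = −30 ≡ 3, so v_1 = 3^{−1} = 4 (mod 11).
  i = 2 (α = 5): (5−6)(5−8)(5−1)(5−3) = (−1)·(−3)·4·2 = 24 ≡ 2, so v_2 = 2^{−1} = 6 (mod 11).
  i = 3 (α = 8): (8−6)(8−5)(8−1)(8−3) = 2·3·7·5 = 210 ≡ 1, so v_3 = 1^{−1} = 1 (mod 11).
  i = 4 (α = 1): (1−6)(1−5)(1−8)(1−3) = (−5)·(−4)·(−7)·(−2) = 280 ≡ 5, so v_4 = 5^{−1} = 9 (mod 11).
  i = 5 (α = 3): (3−6)(3−5)(3−8)(3−1) = (−3)·(−2)·(−5)·2 = −60 ≡ 6, so v_5 = 6^{−1} = 2 (mod 11).
  v = [4, 6, 1, 9, 2].
Step 2: syndromes of r = [3, 4, 1, 8, 5] (all sums mod 11).
  S_0 = Σ v_i r_i = 4·3 + 6·4 + 1·1 + 9·8 + 2·5 = 119 ≡ 9.
  S_1 = Σ v_i α_i r_i = 4·6·3 + 6·5·4 + 1·8·1 + 9·1·8 + 2·3·5 = 302 ≡ 5.
  α_i^2 mod 11 = [3, 3, 9, 1, 9].
  S_2 = Σ v_i α_i^2 r_i = 4·3·3 + 6·3·4 + 1·9·1 + 9·1·8 + 2·9·5 = 279 ≡ 4.
  S = (9, 5, 4) ≠ 0, so r is not a codeword (an error is present).
Step 3: locate the error. For a single error e at position i, S_ℓ = v_i·e·α_i^ℓ, so α_err = S_1/S_0.
  S_0^{−1} = 9^{−1} = 5 (mod 11), so α_err = 5·5 = 25 ≡ 3 = α_5. Error position i = 5.
  Consistency check: S_2/S_1 = 4·9 = 36 ≡ 3 = α_err ✓ (single-error assumption holds).
Step 4: error magnitude e = S_0/v_5 = S_0·∏_{j≠5}(α_5 − α_j) = 9·6 = 54 ≡ 10 (mod 11).
Step 5: correct position 5: c_5 = r_5 − e = 5 − 10 ≡ 6 (mod 11). Hence c = [3, 4, 1, 8, 6].
  Check: interpolating c through the α_i gives m(x) = 9 + 10·x (degree < 2) with m(α_i) = c_i for every i, so c is indeed a codeword.
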